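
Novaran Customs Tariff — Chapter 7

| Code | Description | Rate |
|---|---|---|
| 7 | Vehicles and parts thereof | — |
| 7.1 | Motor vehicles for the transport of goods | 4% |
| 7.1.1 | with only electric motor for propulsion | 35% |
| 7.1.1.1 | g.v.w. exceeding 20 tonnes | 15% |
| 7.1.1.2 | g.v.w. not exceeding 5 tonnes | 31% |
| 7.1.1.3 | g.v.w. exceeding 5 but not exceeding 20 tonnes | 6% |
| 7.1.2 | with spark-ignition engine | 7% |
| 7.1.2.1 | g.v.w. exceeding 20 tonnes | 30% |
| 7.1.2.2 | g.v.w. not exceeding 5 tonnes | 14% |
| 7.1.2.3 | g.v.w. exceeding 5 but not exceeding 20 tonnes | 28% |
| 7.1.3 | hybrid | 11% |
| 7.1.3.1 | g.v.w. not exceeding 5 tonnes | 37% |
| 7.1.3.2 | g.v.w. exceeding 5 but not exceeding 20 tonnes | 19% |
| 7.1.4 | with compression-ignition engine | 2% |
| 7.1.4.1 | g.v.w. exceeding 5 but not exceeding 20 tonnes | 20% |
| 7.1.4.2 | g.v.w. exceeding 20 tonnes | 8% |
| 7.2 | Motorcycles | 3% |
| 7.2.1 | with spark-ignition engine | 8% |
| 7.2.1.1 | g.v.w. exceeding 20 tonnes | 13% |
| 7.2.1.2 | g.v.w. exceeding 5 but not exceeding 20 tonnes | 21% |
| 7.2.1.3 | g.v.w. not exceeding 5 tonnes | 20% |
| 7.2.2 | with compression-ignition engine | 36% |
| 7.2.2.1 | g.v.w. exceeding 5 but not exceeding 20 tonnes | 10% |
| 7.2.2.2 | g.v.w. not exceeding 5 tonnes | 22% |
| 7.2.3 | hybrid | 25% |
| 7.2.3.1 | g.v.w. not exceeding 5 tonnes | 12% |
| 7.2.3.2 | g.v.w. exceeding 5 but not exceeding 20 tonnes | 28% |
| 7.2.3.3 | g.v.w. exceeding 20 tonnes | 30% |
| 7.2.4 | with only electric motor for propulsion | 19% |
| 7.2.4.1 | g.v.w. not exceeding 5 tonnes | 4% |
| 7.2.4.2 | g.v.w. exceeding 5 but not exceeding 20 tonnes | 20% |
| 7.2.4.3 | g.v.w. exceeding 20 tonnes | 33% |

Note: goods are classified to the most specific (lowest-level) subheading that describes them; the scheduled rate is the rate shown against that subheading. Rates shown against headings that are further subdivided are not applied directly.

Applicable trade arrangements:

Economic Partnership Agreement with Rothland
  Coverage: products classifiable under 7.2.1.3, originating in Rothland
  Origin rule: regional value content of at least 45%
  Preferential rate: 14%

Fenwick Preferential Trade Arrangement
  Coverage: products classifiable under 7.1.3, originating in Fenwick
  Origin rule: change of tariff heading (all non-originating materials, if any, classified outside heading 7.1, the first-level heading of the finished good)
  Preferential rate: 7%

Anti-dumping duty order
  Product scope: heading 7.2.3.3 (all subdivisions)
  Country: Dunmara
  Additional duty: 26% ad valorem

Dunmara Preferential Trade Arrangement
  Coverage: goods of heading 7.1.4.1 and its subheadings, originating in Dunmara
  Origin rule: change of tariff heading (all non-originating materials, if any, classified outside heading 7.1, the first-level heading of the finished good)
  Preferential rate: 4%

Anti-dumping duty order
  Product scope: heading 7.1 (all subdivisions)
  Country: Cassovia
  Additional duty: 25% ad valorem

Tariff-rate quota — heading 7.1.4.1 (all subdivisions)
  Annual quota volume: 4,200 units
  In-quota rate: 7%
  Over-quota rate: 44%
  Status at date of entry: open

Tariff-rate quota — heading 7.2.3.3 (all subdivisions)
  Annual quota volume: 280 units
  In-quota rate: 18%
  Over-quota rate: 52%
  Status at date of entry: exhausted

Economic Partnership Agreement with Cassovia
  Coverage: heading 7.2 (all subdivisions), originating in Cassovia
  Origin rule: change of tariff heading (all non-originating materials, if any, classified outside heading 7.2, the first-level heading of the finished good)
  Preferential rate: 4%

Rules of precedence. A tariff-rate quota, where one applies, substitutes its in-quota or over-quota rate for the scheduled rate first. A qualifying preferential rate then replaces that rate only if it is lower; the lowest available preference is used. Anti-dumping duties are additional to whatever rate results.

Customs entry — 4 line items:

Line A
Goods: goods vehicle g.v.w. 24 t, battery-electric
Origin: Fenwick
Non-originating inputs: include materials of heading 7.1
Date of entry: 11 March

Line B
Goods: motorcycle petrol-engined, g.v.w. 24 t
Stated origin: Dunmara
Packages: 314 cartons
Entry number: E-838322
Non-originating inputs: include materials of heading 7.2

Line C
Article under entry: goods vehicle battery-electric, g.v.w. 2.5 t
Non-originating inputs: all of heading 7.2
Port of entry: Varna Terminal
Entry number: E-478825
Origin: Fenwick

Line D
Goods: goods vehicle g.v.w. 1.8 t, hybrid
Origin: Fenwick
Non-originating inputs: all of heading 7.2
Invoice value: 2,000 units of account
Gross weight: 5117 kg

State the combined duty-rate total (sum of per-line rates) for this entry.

66%

Line A: goods vehicle → 7.1; battery-electric → 7.1.1; g.v.w. 24 t → 7.1.1.1. Scheduled 15%. Fenwick agreement on 7.1.3: 7.1.1.1 not covered. → 15%.
Line B: motorcycle → 7.2; petrol-engined → 7.2.1; g.v.w. 24 t → 7.2.1.1. Scheduled 13%. Dunmara agreement on 7.1.4.1: 7.2.1.1 not covered. → 13%.
Line C: goods vehicle → 7.1; battery-electric → 7.1.1; g.v.w. 2.5 t → 7.1.1.2. Scheduled 31%. Fenwick agreement on 7.1.3: 7.1.1.2 not covered. → 31%.
Line D: goods vehicle → 7.1; hybrid → 7.1.3; g.v.w. 1.8 t → 7.1.3.1. Scheduled 37%. Fenwick agreement on 7.1.3: CTH met → 7% available; preferential 7%. → 7%.
Sum: 15% + 13% + 31% + 7% = 66%.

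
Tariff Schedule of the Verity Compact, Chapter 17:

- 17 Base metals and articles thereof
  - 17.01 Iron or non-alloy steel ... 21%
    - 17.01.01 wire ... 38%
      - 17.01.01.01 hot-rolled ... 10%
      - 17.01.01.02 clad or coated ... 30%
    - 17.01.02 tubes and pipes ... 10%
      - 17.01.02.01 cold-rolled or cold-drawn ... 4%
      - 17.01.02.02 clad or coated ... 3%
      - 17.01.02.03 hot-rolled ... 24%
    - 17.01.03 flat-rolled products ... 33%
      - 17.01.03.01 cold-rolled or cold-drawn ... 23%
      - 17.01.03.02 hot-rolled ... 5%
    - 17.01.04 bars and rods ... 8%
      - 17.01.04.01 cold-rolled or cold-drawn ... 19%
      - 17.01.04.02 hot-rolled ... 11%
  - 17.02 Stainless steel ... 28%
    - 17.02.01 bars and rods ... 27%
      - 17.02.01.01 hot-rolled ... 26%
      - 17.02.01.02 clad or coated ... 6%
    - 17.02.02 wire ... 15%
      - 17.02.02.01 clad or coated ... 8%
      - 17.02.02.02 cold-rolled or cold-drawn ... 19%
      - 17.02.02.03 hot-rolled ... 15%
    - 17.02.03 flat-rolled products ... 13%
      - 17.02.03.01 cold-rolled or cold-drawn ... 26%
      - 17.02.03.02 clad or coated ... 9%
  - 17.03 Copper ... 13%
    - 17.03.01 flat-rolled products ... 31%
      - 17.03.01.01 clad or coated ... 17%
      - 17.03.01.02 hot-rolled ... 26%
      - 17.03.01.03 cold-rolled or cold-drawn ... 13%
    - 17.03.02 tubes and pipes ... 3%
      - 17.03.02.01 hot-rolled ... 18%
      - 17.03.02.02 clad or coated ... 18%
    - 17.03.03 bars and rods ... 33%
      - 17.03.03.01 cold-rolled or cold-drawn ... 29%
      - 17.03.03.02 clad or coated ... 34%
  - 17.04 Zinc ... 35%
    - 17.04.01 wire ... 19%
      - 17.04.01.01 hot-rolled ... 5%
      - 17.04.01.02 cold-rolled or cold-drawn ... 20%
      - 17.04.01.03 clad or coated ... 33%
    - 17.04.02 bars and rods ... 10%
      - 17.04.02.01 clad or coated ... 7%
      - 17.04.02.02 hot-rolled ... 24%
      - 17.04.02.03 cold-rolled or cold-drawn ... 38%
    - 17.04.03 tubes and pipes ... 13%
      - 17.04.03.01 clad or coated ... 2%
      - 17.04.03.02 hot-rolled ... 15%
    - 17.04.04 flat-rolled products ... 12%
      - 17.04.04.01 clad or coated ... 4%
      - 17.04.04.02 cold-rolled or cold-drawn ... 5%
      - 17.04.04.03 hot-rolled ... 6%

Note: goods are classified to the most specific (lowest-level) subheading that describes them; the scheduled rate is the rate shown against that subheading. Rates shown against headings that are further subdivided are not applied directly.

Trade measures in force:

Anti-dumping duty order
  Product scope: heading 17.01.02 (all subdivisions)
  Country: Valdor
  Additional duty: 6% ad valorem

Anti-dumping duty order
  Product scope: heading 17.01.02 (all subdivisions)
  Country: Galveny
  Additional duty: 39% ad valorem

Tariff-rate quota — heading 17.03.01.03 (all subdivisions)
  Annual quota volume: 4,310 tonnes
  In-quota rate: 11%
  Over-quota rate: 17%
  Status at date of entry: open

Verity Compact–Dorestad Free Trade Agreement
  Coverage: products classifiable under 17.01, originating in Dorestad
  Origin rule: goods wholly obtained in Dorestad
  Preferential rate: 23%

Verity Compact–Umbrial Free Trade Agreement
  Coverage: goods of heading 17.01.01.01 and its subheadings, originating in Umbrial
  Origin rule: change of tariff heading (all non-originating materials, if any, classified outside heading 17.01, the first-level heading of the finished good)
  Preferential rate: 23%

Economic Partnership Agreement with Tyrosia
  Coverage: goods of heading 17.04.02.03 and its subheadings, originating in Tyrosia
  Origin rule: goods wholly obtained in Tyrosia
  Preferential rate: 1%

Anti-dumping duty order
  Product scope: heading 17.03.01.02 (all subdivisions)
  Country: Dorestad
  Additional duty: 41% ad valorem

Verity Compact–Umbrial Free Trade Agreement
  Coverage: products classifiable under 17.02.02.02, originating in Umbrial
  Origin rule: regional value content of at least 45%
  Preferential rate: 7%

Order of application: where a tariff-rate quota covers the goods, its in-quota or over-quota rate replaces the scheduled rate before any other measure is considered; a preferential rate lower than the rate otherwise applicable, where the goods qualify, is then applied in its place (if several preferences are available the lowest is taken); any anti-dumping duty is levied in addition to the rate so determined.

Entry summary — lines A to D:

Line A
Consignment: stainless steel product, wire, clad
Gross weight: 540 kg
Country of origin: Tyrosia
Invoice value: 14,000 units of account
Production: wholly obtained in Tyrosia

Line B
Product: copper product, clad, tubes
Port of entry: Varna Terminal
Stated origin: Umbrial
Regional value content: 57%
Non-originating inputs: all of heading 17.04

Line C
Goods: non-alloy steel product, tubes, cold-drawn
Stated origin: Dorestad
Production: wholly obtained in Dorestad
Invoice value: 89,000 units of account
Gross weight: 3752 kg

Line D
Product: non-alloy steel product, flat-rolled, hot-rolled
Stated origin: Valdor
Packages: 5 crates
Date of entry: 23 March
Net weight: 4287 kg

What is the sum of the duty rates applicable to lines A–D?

35%

Line A: stainless steel → 17.02; wire → 17.02.02; clad → 17.02.02.01. Scheduled 8%. Tyrosia agreement on 17.04.02.03: 17.02.02.01 not covered. → 8%.
Line B: copper → 17.03; tubes → 17.03.02; clad → 17.03.02.02. Scheduled 18%. Umbrial agreement on 17.01.01.01: 17.03.02.02 not covered; Umbrial agreement on 17.02.02.02: 17.03.02.02 not covered. → 18%.
Line C: non-alloy steel → 17.01; tubes → 17.01.02; cold-drawn → 17.01.02.01. Scheduled 4%. Dorestad agreement on 17.01: wholly obtained → 23% available; preference 23% not lower than 4% → no reduction. → 4%.
Line D: non-alloy steel → 17.01; flat-rolled → 17.01.03; hot-rolled → 17.01.03.02. Scheduled 5%. No special measure applies. → 5%.
Sum: 8% + 18% + 4% + 5% = 35%.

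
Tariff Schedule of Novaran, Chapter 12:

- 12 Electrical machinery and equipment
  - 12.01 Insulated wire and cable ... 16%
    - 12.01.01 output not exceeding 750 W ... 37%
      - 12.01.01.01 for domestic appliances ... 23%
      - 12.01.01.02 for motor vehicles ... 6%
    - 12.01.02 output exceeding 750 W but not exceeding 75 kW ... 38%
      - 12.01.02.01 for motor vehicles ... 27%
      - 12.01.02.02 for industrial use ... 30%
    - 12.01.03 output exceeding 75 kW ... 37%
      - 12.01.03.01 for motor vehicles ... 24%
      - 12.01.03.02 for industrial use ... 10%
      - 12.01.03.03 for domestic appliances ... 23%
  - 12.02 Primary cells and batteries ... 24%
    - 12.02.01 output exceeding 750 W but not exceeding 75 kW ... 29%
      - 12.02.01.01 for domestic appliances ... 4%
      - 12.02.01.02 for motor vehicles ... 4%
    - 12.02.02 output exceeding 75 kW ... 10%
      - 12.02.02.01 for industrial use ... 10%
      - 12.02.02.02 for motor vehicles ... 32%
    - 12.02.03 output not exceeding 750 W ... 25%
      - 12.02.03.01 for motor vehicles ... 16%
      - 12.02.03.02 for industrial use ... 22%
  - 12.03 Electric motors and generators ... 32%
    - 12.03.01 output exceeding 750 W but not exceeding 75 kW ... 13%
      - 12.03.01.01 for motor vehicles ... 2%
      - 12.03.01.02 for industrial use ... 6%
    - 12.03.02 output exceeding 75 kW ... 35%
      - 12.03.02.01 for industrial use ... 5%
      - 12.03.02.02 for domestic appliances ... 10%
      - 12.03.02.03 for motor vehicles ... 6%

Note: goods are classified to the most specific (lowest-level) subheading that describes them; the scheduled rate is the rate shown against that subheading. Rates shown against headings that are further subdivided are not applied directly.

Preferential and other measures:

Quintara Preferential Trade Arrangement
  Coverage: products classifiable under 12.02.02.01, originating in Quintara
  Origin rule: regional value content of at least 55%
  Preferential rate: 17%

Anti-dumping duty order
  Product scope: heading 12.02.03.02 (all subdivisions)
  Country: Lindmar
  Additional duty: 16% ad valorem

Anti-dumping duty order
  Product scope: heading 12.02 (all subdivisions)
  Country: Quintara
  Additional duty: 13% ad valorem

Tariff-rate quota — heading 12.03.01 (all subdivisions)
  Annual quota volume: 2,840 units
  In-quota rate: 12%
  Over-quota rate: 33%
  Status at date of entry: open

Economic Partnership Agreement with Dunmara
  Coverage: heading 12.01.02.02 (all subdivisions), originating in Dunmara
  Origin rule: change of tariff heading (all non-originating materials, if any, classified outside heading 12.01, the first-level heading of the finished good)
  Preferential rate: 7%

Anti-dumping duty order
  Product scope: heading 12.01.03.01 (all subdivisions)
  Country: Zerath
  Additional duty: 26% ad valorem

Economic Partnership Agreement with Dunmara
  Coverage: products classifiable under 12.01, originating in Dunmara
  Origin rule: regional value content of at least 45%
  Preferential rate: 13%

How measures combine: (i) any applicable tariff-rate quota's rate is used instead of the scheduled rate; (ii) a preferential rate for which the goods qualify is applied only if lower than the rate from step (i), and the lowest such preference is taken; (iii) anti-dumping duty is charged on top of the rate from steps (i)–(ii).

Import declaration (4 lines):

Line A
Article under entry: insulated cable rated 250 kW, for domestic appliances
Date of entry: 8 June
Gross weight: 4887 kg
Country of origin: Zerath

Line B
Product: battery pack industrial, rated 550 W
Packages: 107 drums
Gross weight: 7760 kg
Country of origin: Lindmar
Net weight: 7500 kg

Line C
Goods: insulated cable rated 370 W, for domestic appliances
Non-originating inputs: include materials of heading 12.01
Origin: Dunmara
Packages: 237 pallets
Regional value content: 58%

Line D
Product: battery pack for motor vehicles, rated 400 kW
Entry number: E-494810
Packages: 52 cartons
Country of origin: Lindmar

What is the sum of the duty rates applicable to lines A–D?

106%

Line A: insulated cable → 12.01; rated 250 kW → 12.01.03; for domestic appliances → 12.01.03.03. Scheduled 23%. No special measure applies. → 23%.
Line B: battery pack → 12.02; rated 550 W → 12.02.03; industrial → 12.02.03.02. Scheduled 22%. anti-dumping (Lindmar, 12.02.03.02): +16%; total 22% + 16% = 38%. → 38%.
Line C: insulated cable → 12.01; rated 370 W → 12.01.01; for domestic appliances → 12.01.01.01. Scheduled 23%. Dunmara agreement on 12.01.02.02: 12.01.01.01 not covered; Dunmara agreement on 12.01: RVC ≥ 45% → 13% available; preferential 13%. → 13%.
Line D: battery pack → 12.02; rated 400 kW → 12.02.02; for motor vehicles → 12.02.02.02. Scheduled 32%. No special measure applies. → 32%.
Sum: 23% + 38% + 13% + 32% = 106%.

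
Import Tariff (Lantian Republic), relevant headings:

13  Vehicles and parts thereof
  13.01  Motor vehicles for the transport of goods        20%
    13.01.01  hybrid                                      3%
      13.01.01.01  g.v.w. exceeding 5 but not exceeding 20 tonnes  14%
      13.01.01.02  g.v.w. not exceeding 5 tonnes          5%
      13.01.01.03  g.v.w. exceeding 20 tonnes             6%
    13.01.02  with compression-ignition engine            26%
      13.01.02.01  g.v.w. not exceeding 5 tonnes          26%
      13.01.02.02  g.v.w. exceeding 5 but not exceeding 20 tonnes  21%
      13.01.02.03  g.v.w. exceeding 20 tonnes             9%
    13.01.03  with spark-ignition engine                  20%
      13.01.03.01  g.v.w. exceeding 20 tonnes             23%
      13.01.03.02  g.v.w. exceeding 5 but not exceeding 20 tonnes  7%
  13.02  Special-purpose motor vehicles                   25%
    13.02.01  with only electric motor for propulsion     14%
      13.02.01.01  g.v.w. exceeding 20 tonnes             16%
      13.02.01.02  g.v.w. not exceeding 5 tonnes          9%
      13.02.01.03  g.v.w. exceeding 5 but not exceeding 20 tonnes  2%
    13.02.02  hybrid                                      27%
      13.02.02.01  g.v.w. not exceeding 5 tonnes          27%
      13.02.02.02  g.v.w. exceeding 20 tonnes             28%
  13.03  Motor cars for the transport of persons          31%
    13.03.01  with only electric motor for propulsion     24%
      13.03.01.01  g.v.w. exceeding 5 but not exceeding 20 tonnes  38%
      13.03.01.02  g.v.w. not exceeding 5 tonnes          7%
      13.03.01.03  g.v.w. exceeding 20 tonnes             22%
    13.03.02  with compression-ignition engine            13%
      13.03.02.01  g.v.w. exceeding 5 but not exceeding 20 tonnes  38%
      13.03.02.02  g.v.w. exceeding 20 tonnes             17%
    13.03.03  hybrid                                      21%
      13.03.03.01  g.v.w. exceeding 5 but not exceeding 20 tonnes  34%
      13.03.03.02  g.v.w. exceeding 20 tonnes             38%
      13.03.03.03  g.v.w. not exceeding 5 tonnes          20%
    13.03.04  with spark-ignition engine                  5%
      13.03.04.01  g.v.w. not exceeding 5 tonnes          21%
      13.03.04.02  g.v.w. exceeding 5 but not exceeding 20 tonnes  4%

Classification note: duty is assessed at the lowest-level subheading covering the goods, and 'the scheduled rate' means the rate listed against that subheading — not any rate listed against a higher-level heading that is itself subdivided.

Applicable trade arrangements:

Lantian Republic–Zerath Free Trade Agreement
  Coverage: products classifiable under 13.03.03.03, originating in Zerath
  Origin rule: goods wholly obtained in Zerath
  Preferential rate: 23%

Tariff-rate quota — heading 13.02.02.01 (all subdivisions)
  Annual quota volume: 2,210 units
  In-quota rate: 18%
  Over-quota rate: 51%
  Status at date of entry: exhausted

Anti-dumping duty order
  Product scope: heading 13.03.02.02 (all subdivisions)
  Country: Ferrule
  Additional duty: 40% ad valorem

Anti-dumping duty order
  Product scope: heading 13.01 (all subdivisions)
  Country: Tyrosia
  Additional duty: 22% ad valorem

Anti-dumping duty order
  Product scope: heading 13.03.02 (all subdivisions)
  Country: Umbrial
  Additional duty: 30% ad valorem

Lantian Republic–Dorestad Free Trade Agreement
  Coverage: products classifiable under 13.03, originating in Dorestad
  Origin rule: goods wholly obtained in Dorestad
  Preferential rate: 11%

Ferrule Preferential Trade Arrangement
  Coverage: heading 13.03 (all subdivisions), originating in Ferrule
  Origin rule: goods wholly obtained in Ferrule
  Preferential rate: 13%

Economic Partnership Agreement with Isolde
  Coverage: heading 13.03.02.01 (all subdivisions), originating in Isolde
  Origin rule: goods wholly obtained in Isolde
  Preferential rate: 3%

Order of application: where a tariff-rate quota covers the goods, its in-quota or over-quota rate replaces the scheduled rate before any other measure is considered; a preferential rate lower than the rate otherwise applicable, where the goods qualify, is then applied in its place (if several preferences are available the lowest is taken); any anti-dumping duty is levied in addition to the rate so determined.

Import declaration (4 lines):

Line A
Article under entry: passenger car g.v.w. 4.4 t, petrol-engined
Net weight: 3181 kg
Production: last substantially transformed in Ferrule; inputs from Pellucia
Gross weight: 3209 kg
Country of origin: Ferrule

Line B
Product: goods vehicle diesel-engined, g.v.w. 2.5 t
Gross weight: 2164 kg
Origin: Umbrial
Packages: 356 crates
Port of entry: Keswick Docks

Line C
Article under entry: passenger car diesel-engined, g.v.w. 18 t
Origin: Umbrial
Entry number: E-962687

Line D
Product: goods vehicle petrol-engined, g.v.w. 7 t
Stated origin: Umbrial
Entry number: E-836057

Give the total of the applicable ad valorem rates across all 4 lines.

122%

Line A: passenger car → 13.03; petrol-engined → 13.03.04; g.v.w. 4.4 t → 13.03.04.01. Scheduled 21%. Ferrule agreement on 13.03: not wholly obtained. → 21%.
Line B: goods vehicle → 13.01; diesel-engined → 13.01.02; g.v.w. 2.5 t → 13.01.02.01. Scheduled 26%. No special measure applies. → 26%.
Line C: passenger car → 13.03; diesel-engined → 13.03.02; g.v.w. 18 t → 13.03.02.01. Scheduled 38%. anti-dumping (Umbrial, 13.03.02): +30%; total 38% + 30% = 68%. → 68%.
Line D: goods vehicle → 13.01; petrol-engined → 13.01.03; g.v.w. 7 t → 13.01.03.02. Scheduled 7%. No special measure applies. → 7%.
Sum: 21% + 26% + 68% + 7% = 122%.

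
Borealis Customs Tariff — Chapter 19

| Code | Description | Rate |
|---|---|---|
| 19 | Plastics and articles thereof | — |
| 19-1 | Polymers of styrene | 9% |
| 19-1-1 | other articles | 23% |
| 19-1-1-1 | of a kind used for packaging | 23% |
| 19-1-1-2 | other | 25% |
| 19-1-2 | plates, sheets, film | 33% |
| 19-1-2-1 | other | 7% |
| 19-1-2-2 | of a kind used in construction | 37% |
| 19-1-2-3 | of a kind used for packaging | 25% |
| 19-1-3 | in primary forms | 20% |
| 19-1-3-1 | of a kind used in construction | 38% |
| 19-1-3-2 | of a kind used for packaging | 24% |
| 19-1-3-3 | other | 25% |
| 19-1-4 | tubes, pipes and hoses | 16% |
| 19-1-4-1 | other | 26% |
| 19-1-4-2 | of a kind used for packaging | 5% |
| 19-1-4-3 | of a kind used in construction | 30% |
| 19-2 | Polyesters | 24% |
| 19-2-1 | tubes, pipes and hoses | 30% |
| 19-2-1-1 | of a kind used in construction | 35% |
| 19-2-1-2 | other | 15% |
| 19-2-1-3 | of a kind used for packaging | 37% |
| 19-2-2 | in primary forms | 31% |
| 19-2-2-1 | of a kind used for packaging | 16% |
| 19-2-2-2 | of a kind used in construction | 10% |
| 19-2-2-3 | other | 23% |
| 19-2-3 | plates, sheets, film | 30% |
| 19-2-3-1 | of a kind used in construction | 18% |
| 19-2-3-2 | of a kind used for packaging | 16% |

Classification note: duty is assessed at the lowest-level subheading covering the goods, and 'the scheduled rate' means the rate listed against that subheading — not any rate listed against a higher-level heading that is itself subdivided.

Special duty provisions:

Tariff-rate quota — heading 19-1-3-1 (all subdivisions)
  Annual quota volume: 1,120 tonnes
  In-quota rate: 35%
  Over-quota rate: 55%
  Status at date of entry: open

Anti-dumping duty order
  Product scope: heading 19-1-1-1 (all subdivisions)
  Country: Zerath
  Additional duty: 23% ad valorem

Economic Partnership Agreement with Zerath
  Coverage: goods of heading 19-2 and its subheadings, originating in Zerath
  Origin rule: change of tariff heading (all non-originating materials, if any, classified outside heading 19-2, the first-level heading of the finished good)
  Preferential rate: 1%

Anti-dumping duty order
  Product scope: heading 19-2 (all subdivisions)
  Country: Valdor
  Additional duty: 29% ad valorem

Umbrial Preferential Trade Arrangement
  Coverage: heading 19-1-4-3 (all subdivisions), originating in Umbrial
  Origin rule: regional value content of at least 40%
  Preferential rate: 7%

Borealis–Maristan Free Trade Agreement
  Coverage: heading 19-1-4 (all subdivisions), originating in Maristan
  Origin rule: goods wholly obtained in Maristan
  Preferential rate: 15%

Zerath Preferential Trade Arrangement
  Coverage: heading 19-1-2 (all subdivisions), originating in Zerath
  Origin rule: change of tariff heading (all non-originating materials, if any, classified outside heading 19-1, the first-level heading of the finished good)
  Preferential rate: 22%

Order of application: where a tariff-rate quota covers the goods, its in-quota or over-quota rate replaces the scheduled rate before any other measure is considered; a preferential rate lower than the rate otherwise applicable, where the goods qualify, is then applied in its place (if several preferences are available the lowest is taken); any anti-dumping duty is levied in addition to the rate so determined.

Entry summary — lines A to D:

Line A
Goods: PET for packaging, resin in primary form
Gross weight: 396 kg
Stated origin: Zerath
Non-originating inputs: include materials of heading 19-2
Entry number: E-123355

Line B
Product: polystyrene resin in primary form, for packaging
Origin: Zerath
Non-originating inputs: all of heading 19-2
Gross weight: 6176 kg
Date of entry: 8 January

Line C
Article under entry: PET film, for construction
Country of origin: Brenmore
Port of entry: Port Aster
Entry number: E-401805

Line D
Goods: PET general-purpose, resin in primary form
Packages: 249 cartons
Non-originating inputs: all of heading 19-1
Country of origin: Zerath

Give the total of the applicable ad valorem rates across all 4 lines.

59%

Line A: PET → 19-2; resin in primary form → 19-2-2; for packaging → 19-2-2-1. Scheduled 16%. Zerath agreement on 19-2: CTH not met; Zerath agreement on 19-1-2: 19-2-2-1 not covered. → 16%.
Line B: polystyrene → 19-1; resin in primary form → 19-1-3; for packaging → 19-1-3-2. Scheduled 24%. Zerath agreement on 19-2: 19-1-3-2 not covered; Zerath agreement on 19-1-2: 19-1-3-2 not covered. → 24%.
Line C: PET → 19-2; film → 19-2-3; for construction → 19-2-3-1. Scheduled 18%. No special measure applies. → 18%.
Line D: PET → 19-2; resin in primary form → 19-2-2; general-purpose → 19-2-2-3. Scheduled 23%. Zerath agreement on 19-2: CTH met → 1% available; Zerath agreement on 19-1-2: 19-2-2-3 not covered; preferential 1%. → 1%.
Sum: 16% + 24% + 18% + 1% = 59%.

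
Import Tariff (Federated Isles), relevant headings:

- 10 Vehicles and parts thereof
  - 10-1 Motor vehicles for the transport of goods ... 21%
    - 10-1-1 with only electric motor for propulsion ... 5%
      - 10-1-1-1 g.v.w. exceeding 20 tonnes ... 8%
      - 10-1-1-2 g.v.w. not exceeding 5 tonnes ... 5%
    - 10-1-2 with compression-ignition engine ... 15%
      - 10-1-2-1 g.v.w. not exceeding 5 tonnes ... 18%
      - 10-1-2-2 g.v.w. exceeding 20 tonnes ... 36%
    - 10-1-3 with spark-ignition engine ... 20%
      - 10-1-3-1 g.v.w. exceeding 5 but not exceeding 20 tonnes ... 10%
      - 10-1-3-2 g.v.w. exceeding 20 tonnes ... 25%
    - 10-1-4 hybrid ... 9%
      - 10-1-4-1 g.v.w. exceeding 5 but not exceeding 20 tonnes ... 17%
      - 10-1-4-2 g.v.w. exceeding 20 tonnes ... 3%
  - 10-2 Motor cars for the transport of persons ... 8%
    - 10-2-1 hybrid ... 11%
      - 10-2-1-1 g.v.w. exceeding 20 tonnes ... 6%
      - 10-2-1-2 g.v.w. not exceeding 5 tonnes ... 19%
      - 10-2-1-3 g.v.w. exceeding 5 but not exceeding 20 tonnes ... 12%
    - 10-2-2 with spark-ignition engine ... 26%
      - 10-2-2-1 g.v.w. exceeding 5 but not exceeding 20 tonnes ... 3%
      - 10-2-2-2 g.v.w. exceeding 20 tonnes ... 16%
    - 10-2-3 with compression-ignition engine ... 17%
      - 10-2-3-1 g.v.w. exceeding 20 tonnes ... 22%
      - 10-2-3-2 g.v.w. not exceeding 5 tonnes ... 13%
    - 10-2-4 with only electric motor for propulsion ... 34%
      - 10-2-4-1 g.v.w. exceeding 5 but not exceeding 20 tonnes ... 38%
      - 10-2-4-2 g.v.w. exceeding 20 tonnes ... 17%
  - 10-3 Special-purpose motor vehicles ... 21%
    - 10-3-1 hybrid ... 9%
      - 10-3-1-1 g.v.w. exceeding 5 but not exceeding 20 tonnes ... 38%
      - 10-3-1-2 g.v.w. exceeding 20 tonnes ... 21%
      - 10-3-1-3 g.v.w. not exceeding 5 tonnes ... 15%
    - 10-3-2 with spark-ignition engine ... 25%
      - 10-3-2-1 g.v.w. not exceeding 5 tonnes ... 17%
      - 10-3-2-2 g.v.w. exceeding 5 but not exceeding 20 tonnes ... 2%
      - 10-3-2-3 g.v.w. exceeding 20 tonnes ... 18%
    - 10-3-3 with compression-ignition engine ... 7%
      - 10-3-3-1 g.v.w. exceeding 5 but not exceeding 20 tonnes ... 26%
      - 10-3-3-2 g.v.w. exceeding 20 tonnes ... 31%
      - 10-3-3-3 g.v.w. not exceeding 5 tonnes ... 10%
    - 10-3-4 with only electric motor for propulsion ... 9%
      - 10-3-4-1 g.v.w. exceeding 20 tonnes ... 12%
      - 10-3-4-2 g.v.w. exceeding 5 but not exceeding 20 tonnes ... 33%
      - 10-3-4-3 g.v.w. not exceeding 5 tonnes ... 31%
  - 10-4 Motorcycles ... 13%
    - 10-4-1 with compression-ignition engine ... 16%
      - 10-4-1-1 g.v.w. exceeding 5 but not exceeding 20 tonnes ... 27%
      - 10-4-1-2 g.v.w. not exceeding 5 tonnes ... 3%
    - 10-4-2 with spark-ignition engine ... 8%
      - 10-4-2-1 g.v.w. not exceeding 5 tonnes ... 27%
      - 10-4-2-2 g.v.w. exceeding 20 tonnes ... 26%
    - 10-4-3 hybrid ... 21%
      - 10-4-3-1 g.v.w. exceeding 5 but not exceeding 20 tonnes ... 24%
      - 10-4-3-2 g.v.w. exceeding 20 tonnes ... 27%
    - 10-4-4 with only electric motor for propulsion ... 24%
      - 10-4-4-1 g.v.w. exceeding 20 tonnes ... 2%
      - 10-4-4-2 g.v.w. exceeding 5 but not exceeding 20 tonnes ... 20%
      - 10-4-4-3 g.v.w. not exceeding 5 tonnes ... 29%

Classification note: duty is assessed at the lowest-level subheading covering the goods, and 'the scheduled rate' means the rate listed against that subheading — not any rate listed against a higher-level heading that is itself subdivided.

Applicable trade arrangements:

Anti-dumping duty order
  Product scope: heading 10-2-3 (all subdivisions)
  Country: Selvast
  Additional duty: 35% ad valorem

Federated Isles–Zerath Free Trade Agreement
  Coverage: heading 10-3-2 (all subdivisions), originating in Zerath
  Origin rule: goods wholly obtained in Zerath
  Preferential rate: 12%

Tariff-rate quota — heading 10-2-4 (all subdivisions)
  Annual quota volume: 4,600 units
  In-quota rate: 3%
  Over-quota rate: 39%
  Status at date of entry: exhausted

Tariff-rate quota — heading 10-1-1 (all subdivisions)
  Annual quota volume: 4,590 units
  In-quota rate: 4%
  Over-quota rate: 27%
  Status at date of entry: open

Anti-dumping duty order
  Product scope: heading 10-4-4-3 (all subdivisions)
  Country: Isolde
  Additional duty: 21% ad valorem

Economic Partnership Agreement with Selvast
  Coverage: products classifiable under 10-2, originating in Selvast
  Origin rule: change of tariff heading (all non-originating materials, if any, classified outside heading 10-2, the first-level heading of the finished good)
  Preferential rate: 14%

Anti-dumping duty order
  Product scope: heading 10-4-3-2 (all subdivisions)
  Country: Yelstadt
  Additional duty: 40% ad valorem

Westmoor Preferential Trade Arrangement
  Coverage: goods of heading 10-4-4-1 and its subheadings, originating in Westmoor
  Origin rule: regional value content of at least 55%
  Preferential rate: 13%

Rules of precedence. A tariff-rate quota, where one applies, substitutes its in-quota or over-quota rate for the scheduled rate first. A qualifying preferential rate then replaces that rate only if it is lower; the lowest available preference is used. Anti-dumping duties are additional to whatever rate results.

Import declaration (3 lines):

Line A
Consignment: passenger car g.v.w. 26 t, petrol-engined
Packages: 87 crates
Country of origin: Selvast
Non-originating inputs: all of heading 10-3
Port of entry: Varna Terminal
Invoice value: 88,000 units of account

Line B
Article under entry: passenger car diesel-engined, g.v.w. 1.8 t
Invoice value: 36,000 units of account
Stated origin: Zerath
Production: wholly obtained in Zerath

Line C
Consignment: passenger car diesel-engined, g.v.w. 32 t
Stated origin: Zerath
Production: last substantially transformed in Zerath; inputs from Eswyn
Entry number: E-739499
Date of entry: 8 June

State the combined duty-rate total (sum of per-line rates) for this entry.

Line A: passenger car → 10-2; petrol-engined → 10-2-2; g.v.w. 26 t → 10-2-2-2. Scheduled 16%. Selvast agreement on 10-2: CTH met → 14% available; preferential 14%. → 14%.
Line B: passenger car → 10-2; diesel-engined → 10-2-3; g.v.w. 1.8 t → 10-2-3-2. Scheduled 13%. Zerath agreement on 10-3-2: 10-2-3-2 not covered. → 13%.
Line C: passenger car → 10-2; diesel-engined → 10-2-3; g.v.w. 32 t → 10-2-3-1. Scheduled 22%. Zerath agreement on 10-3-2: 10-2-3-1 not covered. → 22%.
Sum: 14% + 13% + 22% = 49%.

49%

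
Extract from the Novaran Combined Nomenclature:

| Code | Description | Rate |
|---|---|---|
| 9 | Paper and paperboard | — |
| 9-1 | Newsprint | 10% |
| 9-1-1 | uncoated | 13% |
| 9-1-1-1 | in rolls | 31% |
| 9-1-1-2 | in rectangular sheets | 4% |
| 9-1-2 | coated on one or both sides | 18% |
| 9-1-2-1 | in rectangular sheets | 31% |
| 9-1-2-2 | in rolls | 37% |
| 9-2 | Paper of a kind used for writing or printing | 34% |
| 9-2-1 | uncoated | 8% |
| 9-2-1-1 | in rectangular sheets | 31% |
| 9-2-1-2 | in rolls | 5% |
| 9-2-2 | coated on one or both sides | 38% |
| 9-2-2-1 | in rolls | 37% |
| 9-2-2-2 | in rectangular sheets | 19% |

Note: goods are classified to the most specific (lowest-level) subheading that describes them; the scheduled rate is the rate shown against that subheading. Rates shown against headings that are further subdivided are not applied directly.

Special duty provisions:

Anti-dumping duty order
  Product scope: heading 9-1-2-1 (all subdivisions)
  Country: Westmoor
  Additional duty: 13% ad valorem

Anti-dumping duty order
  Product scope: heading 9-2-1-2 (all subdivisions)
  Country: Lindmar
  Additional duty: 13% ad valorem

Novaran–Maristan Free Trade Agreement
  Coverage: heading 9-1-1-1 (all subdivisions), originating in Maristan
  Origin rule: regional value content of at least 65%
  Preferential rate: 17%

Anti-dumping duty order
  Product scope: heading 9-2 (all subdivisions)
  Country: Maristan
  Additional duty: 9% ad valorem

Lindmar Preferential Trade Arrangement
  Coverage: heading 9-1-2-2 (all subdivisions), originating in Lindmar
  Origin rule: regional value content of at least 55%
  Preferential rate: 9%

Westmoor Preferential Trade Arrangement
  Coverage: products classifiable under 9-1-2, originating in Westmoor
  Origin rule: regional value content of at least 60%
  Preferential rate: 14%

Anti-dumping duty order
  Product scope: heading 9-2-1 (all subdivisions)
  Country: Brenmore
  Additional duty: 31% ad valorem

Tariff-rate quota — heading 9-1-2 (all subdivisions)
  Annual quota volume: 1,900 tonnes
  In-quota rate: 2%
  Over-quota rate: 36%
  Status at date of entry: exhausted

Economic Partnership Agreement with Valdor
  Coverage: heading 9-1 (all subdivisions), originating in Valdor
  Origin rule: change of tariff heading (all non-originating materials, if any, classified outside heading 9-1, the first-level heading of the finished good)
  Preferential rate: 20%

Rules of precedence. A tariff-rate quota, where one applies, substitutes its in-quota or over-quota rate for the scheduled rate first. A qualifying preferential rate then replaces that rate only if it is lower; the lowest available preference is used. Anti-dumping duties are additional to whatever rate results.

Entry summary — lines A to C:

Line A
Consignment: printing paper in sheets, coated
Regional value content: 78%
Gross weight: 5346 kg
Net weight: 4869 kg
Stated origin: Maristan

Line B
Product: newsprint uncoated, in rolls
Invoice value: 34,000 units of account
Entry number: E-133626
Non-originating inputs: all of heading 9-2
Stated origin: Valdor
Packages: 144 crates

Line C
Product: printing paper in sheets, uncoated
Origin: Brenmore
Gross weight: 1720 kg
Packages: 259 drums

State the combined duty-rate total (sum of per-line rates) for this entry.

110%

Line A: printing paper → 9-2; coated → 9-2-2; in sheets → 9-2-2-2. Scheduled 19%. Maristan agreement on 9-1-1-1: 9-2-2-2 not covered; anti-dumping (Maristan, 9-2): +9%; total 19% + 9% = 28%. → 28%.
Line B: newsprint → 9-1; uncoated → 9-1-1; in rolls → 9-1-1-1. Scheduled 31%. Valdor agreement on 9-1: CTH met → 20% available; preferential 20%. → 20%.
Line C: printing paper → 9-2; uncoated → 9-2-1; in sheets → 9-2-1-1. Scheduled 31%. anti-dumping (Brenmore, 9-2-1): +31%; total 31% + 31% = 62%. → 62%.
Sum: 28% + 20% + 62% = 110%.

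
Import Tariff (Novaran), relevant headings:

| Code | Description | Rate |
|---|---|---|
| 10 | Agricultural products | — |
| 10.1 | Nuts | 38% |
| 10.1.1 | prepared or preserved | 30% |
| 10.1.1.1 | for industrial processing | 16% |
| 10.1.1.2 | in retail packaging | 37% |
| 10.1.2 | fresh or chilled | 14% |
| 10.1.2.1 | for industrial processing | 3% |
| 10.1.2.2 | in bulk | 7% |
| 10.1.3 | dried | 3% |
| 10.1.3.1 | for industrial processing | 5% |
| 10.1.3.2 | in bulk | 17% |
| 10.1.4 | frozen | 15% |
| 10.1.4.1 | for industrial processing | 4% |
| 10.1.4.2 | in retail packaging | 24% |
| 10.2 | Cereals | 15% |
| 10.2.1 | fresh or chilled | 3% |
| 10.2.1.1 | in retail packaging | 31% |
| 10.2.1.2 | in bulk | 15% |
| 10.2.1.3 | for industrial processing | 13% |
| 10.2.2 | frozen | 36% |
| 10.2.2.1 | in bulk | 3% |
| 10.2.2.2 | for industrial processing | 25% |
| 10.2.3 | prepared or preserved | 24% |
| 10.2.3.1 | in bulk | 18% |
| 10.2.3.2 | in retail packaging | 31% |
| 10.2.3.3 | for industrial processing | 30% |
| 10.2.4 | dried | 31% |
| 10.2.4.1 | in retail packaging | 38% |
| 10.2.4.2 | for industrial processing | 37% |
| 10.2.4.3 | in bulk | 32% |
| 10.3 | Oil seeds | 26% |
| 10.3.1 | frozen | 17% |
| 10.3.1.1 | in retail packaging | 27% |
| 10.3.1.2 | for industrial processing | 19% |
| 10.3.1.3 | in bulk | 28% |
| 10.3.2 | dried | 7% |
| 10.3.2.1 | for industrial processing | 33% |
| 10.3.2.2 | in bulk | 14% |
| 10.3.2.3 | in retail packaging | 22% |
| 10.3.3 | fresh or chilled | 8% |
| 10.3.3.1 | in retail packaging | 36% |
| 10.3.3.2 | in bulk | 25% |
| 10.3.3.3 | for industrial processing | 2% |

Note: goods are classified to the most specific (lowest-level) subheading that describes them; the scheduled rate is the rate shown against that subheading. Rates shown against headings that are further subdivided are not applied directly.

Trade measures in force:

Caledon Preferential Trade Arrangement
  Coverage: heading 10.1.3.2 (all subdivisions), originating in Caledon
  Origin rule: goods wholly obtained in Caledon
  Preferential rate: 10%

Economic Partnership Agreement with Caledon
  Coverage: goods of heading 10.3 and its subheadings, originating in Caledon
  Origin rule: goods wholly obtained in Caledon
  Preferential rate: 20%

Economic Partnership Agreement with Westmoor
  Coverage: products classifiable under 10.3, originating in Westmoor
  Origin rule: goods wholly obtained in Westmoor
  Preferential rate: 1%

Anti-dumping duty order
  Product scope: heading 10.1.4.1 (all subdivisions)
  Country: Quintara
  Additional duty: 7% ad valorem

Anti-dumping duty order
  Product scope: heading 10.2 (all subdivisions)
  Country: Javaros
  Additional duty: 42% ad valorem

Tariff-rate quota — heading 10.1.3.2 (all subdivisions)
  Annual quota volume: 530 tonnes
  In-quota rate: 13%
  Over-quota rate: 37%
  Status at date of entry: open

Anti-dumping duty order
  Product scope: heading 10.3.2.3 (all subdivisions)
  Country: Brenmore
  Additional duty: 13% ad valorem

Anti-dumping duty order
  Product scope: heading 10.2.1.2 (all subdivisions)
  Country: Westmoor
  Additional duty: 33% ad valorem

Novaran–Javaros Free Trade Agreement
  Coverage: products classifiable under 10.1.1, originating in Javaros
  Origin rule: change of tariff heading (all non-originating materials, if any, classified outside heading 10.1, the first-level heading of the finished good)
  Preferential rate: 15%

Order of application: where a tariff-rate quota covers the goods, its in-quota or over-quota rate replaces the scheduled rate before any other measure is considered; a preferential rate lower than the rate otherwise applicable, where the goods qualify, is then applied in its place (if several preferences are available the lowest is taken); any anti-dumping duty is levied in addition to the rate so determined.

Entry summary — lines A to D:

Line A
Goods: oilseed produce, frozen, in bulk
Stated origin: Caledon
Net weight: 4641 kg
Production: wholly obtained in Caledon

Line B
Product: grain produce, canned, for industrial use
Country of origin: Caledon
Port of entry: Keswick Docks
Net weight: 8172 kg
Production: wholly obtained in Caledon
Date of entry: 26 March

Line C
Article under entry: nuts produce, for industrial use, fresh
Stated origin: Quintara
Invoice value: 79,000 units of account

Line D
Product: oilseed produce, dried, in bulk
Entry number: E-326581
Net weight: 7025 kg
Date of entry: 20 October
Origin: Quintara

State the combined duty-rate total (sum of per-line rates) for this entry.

Line A: oilseed → 10.3; frozen → 10.3.1; in bulk → 10.3.1.3. Scheduled 28%. Caledon agreement on 10.1.3.2: 10.3.1.3 not covered; Caledon agreement on 10.3: wholly obtained → 20% available; preferential 20%. → 20%.
Line B: grain → 10.2; canned → 10.2.3; for industrial use → 10.2.3.3. Scheduled 30%. Caledon agreement on 10.1.3.2: 10.2.3.3 not covered; Caledon agreement on 10.3: 10.2.3.3 not covered. → 30%.
Line C: nuts → 10.1; fresh → 10.1.2; for industrial use → 10.1.2.1. Scheduled 3%. No special measure applies. → 3%.
Line D: oilseed → 10.3; dried → 10.3.2; in bulk → 10.3.2.2. Scheduled 14%. No special measure applies. → 14%.
Sum: 20% + 30% + 3% + 14% = 67%.

67%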